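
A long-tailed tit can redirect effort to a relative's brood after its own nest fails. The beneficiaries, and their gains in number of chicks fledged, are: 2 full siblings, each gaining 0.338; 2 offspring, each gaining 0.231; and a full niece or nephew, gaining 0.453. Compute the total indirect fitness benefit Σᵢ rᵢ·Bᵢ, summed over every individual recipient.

0.68225

r to a full sibling = 0.5 (full sibs share both parents — two paths of length 2: r = 2·(1/2)^2 = 1/2).
r to an offspring = 1/2 (one parent–offspring link: r = (1/2)^1 = 1/2).
r to a full niece or nephew = 0.25 (full aunt/uncle↔niece/nephew: two paths of length 3 through the shared grandparent pair: r = 2·(1/2)^3 = 1/4).
Summing one r·B term per recipient: 2·0.5·0.338 + 2·0.5·0.231 + 1·0.25·0.453 = 0.68225.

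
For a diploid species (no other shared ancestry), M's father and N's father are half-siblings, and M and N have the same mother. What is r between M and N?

Independent pedigree routes through distinct common ancestors add.
M and N are related in two ways: half first cousins through their fathers (r = 1/16) and half-sibs through their shared mother (r = 1/4).
r = 1/16 + 1/4 = 0.3125.

0.3125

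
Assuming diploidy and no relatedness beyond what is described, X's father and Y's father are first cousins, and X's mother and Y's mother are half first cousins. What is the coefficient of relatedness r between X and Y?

0.046875

Relatedness sums over independent paths through distinct common ancestors.
X and Y are related in two ways: second cousins through their fathers (r = 1/32) and half second cousins through their mothers (r = 1/64).
r = 1/32 + 1/64 = 0.046875.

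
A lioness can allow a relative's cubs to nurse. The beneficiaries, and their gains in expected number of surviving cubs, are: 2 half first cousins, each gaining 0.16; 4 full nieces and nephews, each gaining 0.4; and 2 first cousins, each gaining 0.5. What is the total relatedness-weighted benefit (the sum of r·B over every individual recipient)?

0.545

r to a half first cousin = 1/16 (half first cousins share one grandparent — one path of length 4: r = (1/2)^4 = 1/16).
r to a full niece or nephew = 1/4 (full aunt/uncle↔niece/nephew: two paths of length 3 through the shared grandparent pair: r = 2·(1/2)^3 = 1/4).
r to a first cousin = 1/8 (first cousins share one grandparent pair — two paths of length 4: r = 2·(1/2)^4 = 1/8).
Summing one r·B term per recipient: 2·0.0625·0.16 + 4·0.25·0.4 + 2·0.125·0.5 = 0.545.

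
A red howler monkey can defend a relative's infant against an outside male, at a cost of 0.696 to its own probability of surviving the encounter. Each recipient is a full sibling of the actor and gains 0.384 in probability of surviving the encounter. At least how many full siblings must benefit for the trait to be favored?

r to a full sibling = 0.5 (full sibs share both parents — two paths of length 2: r = 2·(1/2)^2 = 1/2).
Hamilton's rule: n·r·B > C  ⇒  n > C/(r·B) = 0.696/(0.5·0.384) = 3.625.
The smallest integer exceeding 3.625 is 4.

4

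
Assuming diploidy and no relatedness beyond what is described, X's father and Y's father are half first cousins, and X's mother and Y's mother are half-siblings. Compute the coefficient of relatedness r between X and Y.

Independent pedigree routes through distinct common ancestors add.
X and Y are related in two ways: half second cousins through their fathers (r = 1/64) and half first cousins through their mothers (r = 1/16).
r = 1/64 + 1/16 = 5/64 = 0.078125.

0.078125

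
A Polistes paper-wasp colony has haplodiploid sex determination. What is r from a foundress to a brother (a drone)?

Her haploid brother carries none of their father's genes and a random half of their mother's genome; that half matches the maternal half of her own genome with probability 1/2: r = 1/2 · 1/2 = 1/4.

0.25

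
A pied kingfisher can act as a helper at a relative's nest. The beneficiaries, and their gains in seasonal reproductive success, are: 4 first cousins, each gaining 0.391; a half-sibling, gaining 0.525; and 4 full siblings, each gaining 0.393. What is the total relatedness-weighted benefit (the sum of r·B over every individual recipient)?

r to a first cousin = 1/8 (first cousins share one grandparent pair — two paths of length 4: r = 2·(1/2)^4 = 1/8).
r to a half-sibling = 0.25 (half-sibs share one parent — one path of length 2: r = (1/2)^2 = 1/4).
r to a full sibling = 1/2 (full sibs share both parents — two paths of length 2: r = 2·(1/2)^2 = 1/2).
Summing one r·B term per recipient: 4·0.125·0.391 + 1·0.25·0.525 + 4·0.5·0.393 = 1.11275.

1.11275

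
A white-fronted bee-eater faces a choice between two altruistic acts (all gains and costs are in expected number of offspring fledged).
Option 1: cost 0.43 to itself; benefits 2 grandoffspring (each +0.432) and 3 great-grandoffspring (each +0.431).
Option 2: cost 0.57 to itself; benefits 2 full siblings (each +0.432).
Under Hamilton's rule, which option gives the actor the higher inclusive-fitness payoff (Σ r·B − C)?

Option 1: r to a grandoffspring = 0.25.
Option 1: r to a great-grandoffspring = 0.125.
Option 1: Σ r·B − C = (2·0.25·0.432 + 3·0.125·0.431) − 0.43 = -0.052375.
Option 2: r to a full sibling = 0.5.
Option 2: Σ r·B − C = (2·0.5·0.432) − 0.57 = -0.138.
Option 1 has the higher net inclusive-fitness payoff.

Option 1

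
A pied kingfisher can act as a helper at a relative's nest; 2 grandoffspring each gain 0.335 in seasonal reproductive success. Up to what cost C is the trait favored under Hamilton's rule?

0.1675

r to a grandoffspring = 0.25 (two parent–offspring links: r = (1/2)^2 = 1/4).
Hamilton's rule: n·r·B > C, so the trait is favored while C < n·r·B = 2·0.25·0.335 = 0.1675.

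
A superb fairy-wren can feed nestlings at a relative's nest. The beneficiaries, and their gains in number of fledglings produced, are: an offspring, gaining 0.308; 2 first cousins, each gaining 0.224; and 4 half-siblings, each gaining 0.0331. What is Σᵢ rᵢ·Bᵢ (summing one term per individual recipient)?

0.2431

r to an offspring = 1/2 (one parent–offspring link: r = (1/2)^1 = 1/2).
r to a first cousin = 1/8 (first cousins share one grandparent pair — two paths of length 4: r = 2·(1/2)^4 = 1/8).
r to a half-sibling = 0.25 (half-sibs share one parent — one path of length 2: r = (1/2)^2 = 1/4).
Summing one r·B term per recipient: 1·0.5·0.308 + 2·0.125·0.224 + 4·0.25·0.0331 = 0.2431.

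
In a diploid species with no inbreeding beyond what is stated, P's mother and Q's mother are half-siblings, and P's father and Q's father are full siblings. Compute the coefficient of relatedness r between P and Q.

Wright's path rule: contributions from independent ancestry routes add.
P and Q are related in two ways: half first cousins through their mothers (r = 1/16) and first cousins through their fathers (r = 1/8).
r = 1/16 + 1/8 = 3/16 = 0.1875.

0.1875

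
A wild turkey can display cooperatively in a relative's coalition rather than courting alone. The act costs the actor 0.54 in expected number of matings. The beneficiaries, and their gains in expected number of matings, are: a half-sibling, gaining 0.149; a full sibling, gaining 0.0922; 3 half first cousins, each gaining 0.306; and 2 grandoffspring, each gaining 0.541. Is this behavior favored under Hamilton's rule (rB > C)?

No

Hamilton's rule: the trait is favored when the sum of r·B over every recipient exceeds the actor's cost C.
r to a half-sibling = 0.25 (half-sibs share one parent — one path of length 2: r = (1/2)^2 = 1/4).
r to a full sibling = 1/2 (full sibs share both parents — two paths of length 2: r = 2·(1/2)^2 = 1/2).
r to a half first cousin = 1/16 (half first cousins share one grandparent — one path of length 4: r = (1/2)^4 = 1/16).
r to a grandoffspring = 1/4 (two parent–offspring links: r = (1/2)^2 = 1/4).
Summing one r·B term per recipient: 1·0.25·0.149 + 1·0.5·0.0922 + 3·0.0625·0.306 + 2·0.25·0.541 = 0.411225.
0.411225 < 0.54: the indirect benefit is less than the cost.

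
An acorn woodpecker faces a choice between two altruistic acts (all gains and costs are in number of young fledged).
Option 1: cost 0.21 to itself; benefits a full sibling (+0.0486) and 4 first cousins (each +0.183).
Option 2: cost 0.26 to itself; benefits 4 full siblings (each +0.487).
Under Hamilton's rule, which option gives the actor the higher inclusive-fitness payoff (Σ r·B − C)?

Option 1: r to a full sibling = 0.5.
Option 1: r to a first cousin = 0.125.
Option 1: Σ r·B − C = (1·0.5·0.0486 + 4·0.125·0.183) − 0.21 = -0.0942.
Option 2: r to a full sibling = 0.5.
Option 2: Σ r·B − C = (4·0.5·0.487) − 0.26 = 0.714.
Option 2 has the higher net inclusive-fitness payoff.

Option 2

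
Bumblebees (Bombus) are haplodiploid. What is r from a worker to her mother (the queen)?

One meiotic link between diploid queen and diploid daughter: r = 1/2.

0.5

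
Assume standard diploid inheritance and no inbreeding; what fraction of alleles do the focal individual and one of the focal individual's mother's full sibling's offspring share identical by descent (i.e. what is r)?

Each parent–offspring link contributes a factor of 1/2, and independent paths through distinct common ancestors add.
First cousins share one grandparent pair — two paths of length 4: r = 2·(1/2)^4 = 1/8.

0.125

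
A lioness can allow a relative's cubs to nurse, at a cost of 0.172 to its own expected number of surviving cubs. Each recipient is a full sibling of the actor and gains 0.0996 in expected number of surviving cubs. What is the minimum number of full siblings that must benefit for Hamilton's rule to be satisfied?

4

r to a full sibling = 0.5 (full sibs share both parents — two paths of length 2: r = 2·(1/2)^2 = 1/2).
Hamilton's rule: n·r·B > C  ⇒  n > C/(r·B) = 0.172/(0.5·0.0996) = 3.454.
The smallest integer exceeding 3.454 is 4.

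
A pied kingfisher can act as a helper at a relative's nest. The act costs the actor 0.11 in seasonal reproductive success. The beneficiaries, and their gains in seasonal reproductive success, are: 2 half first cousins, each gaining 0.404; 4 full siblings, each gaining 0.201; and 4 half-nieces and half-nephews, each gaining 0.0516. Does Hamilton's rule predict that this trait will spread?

Hamilton's rule: the trait is favored when the sum of r·B over every recipient exceeds the actor's cost C.
r to a half first cousin = 1/16 (half first cousins share one grandparent — one path of length 4: r = (1/2)^4 = 1/16).
r to a full sibling = 1/2 (full sibs share both parents — two paths of length 2: r = 2·(1/2)^2 = 1/2).
r to a half-niece or half-nephew = 1/8 (half-aunt/uncle↔niece/nephew: one path of length 3: r = (1/2)^3 = 1/8).
Summing one r·B term per recipient: 2·0.0625·0.404 + 4·0.5·0.201 + 4·0.125·0.0516 = 0.4783.
0.4783 > 0.11: the indirect benefit exceeds the cost.

Yes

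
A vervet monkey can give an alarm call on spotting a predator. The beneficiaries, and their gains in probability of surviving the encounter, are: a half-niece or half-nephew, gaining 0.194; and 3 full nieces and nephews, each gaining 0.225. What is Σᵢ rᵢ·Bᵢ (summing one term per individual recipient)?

r to a half-niece or half-nephew = 1/8 (half-aunt/uncle↔niece/nephew: one path of length 3: r = (1/2)^3 = 1/8).
r to a full niece or nephew = 0.25 (full aunt/uncle↔niece/nephew: two paths of length 3 through the shared grandparent pair: r = 2·(1/2)^3 = 1/4).
Summing one r·B term per recipient: 1·0.125·0.194 + 3·0.25·0.225 = 0.193.

0.193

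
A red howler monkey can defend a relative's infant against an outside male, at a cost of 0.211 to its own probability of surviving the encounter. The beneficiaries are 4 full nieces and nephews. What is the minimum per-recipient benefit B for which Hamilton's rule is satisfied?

r to a full niece or nephew = 1/4 (full aunt/uncle↔niece/nephew: two paths of length 3 through the shared grandparent pair: r = 2·(1/2)^3 = 1/4).
Hamilton's rule with n recipients of equal r: n·r·B > C, so B > C/(n·r) = 0.211/(4·0.25) = 0.211.

0.211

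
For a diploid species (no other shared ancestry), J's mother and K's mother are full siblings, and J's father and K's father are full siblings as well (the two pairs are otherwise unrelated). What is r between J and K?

0.25

Independent pedigree routes through distinct common ancestors add.
J and K are related in two ways: first cousins through their mothers (r = 1/8) and first cousins through their fathers (r = 1/8) — i.e. double first cousins.
r = 1/8 + 1/8 = 0.25.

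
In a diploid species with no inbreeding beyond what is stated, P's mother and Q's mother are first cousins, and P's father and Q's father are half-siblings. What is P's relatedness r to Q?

0.09375

With two independent routes of shared ancestry, r is the sum of the two contributions.
P and Q are related in two ways: second cousins through their mothers (r = 1/32) and half first cousins through their fathers (r = 1/16).
r = 1/32 + 1/16 = 0.09375.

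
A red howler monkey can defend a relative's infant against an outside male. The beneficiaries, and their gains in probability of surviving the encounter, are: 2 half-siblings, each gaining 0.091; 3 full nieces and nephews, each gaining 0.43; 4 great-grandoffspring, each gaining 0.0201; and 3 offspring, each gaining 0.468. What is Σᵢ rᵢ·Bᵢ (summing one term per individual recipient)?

r to a half-sibling = 0.25 (half-sibs share one parent — one path of length 2: r = (1/2)^2 = 1/4).
r to a full niece or nephew = 0.25 (full aunt/uncle↔niece/nephew: two paths of length 3 through the shared grandparent pair: r = 2·(1/2)^3 = 1/4).
r to a great-grandoffspring = 0.125 (three parent–offspring links: r = (1/2)^3 = 1/8).
r to an offspring = 0.5 (one parent–offspring link: r = (1/2)^1 = 1/2).
Summing one r·B term per recipient: 2·0.25·0.091 + 3·0.25·0.43 + 4·0.125·0.0201 + 3·0.5·0.468 = 1.08005.

1.08005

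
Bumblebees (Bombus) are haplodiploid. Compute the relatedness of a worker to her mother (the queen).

One meiotic link between diploid queen and diploid daughter: r = 1/2.

0.5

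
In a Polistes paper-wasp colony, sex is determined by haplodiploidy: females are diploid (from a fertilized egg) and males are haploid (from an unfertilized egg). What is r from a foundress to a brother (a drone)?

Her haploid brother carries none of their father's genes and a random half of their mother's genome; that half matches the maternal half of her own genome with probability 1/2: r = 1/2 · 1/2 = 1/4.

0.25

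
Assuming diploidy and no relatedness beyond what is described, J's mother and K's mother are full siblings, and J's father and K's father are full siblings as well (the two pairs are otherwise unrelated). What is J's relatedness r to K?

0.25

Wright's path rule: contributions from independent ancestry routes add.
J and K are related in two ways: first cousins through their mothers (r = 1/8) and first cousins through their fathers (r = 1/8) — i.e. double first cousins.
r = 1/8 + 1/8 = 1/4 = 0.25.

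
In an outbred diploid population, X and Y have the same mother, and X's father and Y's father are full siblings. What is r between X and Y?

0.375

Relatedness sums over independent paths through distinct common ancestors.
X and Y are related in two ways: half-sibs through their shared mother (r = 1/4) and first cousins through their fathers (r = 1/8).
r = 1/4 + 1/8 = 3/8 = 0.375.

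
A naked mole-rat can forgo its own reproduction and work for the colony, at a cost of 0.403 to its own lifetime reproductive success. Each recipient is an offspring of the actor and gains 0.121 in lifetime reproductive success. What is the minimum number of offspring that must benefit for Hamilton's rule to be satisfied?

r to an offspring = 0.5 (one parent–offspring link: r = (1/2)^1 = 1/2).
Hamilton's rule: n·r·B > C  ⇒  n > C/(r·B) = 0.403/(0.5·0.121) = 6.661.
The smallest integer exceeding 6.661 is 7.

7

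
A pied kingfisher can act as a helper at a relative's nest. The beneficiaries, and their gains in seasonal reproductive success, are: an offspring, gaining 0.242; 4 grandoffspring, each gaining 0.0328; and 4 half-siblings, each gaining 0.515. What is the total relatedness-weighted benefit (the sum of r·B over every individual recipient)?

r to an offspring = 1/2 (one parent–offspring link: r = (1/2)^1 = 1/2).
r to a grandoffspring = 0.25 (two parent–offspring links: r = (1/2)^2 = 1/4).
r to a half-sibling = 1/4 (half-sibs share one parent — one path of length 2: r = (1/2)^2 = 1/4).
Summing one r·B term per recipient: 1·0.5·0.242 + 4·0.25·0.0328 + 4·0.25·0.515 = 0.6688.

0.6688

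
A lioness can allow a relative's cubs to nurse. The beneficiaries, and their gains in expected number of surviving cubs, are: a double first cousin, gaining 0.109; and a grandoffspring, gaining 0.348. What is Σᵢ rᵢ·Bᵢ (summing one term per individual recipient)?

0.11425

r to a double first cousin = 1/4 (double first cousins share both grandparent pairs — four paths of length 4: r = 4·(1/2)^4 = 1/4).
r to a grandoffspring = 1/4 (two parent–offspring links: r = (1/2)^2 = 1/4).
Summing one r·B term per recipient: 1·0.25·0.109 + 1·0.25·0.348 = 0.11425.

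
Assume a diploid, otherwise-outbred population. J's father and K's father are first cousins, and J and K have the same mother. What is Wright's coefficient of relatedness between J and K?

Independent pedigree routes through distinct common ancestors add.
J and K are related in two ways: second cousins through their fathers (r = 1/32) and half-sibs through their shared mother (r = 1/4).
r = 1/32 + 1/4 = 0.28125.

0.28125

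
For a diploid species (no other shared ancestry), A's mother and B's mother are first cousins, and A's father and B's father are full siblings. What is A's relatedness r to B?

0.15625

With two independent routes of shared ancestry, r is the sum of the two contributions.
A and B are related in two ways: second cousins through their mothers (r = 1/32) and first cousins through their fathers (r = 1/8).
r = 1/32 + 1/8 = 0.15625.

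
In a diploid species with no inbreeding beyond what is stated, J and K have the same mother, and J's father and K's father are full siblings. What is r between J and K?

Independent pedigree routes through distinct common ancestors add.
J and K are related in two ways: half-sibs through their shared mother (r = 1/4) and first cousins through their fathers (r = 1/8).
r = 1/4 + 1/8 = 0.375.

0.375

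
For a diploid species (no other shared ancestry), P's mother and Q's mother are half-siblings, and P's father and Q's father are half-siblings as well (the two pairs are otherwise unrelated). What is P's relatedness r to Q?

0.125

Relatedness sums over independent paths through distinct common ancestors.
P and Q are related in two ways: half first cousins through their mothers (r = 1/16) and half first cousins through their fathers (r = 1/16).
r = 1/16 + 1/16 = 0.125.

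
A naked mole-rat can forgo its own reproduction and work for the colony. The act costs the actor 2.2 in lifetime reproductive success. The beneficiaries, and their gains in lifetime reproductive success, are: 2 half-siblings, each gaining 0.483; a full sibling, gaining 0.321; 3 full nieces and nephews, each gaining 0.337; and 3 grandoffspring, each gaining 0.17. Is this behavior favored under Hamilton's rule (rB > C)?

Hamilton's rule: the trait is favored when the sum of r·B over every recipient exceeds the actor's cost C.
r to a half-sibling = 0.25 (half-sibs share one parent — one path of length 2: r = (1/2)^2 = 1/4).
r to a full sibling = 1/2 (full sibs share both parents — two paths of length 2: r = 2·(1/2)^2 = 1/2).
r to a full niece or nephew = 0.25 (full aunt/uncle↔niece/nephew: two paths of length 3 through the shared grandparent pair: r = 2·(1/2)^3 = 1/4).
r to a grandoffspring = 0.25 (two parent–offspring links: r = (1/2)^2 = 1/4).
Summing one r·B term per recipient: 2·0.25·0.483 + 1·0.5·0.321 + 3·0.25·0.337 + 3·0.25·0.17 = 0.78225.
0.78225 < 2.2: the indirect benefit is less than the cost.

No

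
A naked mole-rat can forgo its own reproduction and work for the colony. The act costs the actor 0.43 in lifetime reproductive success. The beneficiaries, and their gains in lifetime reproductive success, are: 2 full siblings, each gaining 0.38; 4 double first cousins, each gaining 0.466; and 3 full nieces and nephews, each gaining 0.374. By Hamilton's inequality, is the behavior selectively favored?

Yes

Hamilton's rule: the trait is favored when the sum of r·B over every recipient exceeds the actor's cost C.
r to a full sibling = 1/2 (full sibs share both parents — two paths of length 2: r = 2·(1/2)^2 = 1/2).
r to a double first cousin = 1/4 (double first cousins share both grandparent pairs — four paths of length 4: r = 4·(1/2)^4 = 1/4).
r to a full niece or nephew = 1/4 (full aunt/uncle↔niece/nephew: two paths of length 3 through the shared grandparent pair: r = 2·(1/2)^3 = 1/4).
Summing one r·B term per recipient: 2·0.5·0.38 + 4·0.25·0.466 + 3·0.25·0.374 = 1.1265.
1.1265 > 0.43: the indirect benefit exceeds the cost.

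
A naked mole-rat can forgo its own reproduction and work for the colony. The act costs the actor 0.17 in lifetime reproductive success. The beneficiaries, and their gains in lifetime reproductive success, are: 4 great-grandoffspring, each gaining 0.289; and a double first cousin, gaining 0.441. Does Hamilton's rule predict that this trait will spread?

Yes

Hamilton's rule: the trait is favored when the sum of r·B over every recipient exceeds the actor's cost C.
r to a great-grandoffspring = 0.125 (three parent–offspring links: r = (1/2)^3 = 1/8).
r to a double first cousin = 1/4 (double first cousins share both grandparent pairs — four paths of length 4: r = 4·(1/2)^4 = 1/4).
Summing one r·B term per recipient: 4·0.125·0.289 + 1·0.25·0.441 = 0.25475.
0.25475 > 0.17: the indirect benefit exceeds the cost.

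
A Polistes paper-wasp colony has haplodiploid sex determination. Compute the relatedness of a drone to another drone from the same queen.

Haploid brothers each carry a random half of the queen's diploid genome, so on average they share half: r = 1/2.

0.5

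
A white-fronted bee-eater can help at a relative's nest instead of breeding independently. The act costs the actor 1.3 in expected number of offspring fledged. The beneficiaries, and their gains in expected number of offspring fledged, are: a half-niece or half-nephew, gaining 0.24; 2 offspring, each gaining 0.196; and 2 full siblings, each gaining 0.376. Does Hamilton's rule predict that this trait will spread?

No

Hamilton's rule: the trait is favored when the sum of r·B over every recipient exceeds the actor's cost C.
r to a half-niece or half-nephew = 0.125 (half-aunt/uncle↔niece/nephew: one path of length 3: r = (1/2)^3 = 1/8).
r to an offspring = 0.5 (one parent–offspring link: r = (1/2)^1 = 1/2).
r to a full sibling = 1/2 (full sibs share both parents — two paths of length 2: r = 2·(1/2)^2 = 1/2).
Summing one r·B term per recipient: 1·0.125·0.24 + 2·0.5·0.196 + 2·0.5·0.376 = 0.602.
0.602 < 1.3: the indirect benefit is less than the cost.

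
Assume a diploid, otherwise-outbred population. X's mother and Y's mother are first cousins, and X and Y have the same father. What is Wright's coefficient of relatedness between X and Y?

Wright's path rule: contributions from independent ancestry routes add.
X and Y are related in two ways: second cousins through their mothers (r = 1/32) and half-sibs through their shared father (r = 1/4).
r = 1/32 + 1/4 = 9/32 = 0.28125.

0.28125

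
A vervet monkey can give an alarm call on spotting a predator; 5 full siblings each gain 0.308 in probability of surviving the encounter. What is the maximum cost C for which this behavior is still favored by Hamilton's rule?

0.77

r to a full sibling = 0.5 (full sibs share both parents — two paths of length 2: r = 2·(1/2)^2 = 1/2).
Hamilton's rule: n·r·B > C, so the trait is favored while C < n·r·B = 5·0.5·0.308 = 0.77.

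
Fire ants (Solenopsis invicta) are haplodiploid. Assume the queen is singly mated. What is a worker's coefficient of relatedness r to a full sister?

Haplodiploid full sisters inherit their father's entire haploid genome identically (contributing 1/2) and on average half of their mother's contribution (1/2 · 1/2 = 1/4); r = 1/2 + 1/4 = 3/4.

0.75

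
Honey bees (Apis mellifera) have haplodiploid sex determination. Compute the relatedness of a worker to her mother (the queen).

0.5

One meiotic link between diploid queen and diploid daughter: r = 1/2.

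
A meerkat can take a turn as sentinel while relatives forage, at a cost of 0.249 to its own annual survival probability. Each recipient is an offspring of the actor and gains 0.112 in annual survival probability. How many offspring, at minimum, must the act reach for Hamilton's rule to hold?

r to an offspring = 0.5 (one parent–offspring link: r = (1/2)^1 = 1/2).
Hamilton's rule: n·r·B > C  ⇒  n > C/(r·B) = 0.249/(0.5·0.112) = 4.446.
The smallest integer exceeding 4.446 is 5.

5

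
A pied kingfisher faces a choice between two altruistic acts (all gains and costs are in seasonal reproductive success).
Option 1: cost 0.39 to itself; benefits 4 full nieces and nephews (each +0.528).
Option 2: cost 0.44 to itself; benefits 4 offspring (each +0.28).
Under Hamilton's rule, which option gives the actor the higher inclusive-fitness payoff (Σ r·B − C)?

Option 1

Option 1: r to a full niece or nephew = 0.25.
Option 1: Σ r·B − C = (4·0.25·0.528) − 0.39 = 0.138.
Option 2: r to an offspring = 0.5.
Option 2: Σ r·B − C = (4·0.5·0.28) − 0.44 = 0.12.
Option 1 has the higher net inclusive-fitness payoff.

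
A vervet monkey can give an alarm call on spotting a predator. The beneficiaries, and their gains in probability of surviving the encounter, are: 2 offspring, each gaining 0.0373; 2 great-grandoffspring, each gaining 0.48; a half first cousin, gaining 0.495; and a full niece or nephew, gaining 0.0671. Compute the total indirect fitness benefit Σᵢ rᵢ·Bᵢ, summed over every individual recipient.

r to an offspring = 0.5 (one parent–offspring link: r = (1/2)^1 = 1/2).
r to a great-grandoffspring = 0.125 (three parent–offspring links: r = (1/2)^3 = 1/8).
r to a half first cousin = 1/16 (half first cousins share one grandparent — one path of length 4: r = (1/2)^4 = 1/16).
r to a full niece or nephew = 1/4 (full aunt/uncle↔niece/nephew: two paths of length 3 through the shared grandparent pair: r = 2·(1/2)^3 = 1/4).
Summing one r·B term per recipient: 2·0.5·0.0373 + 2·0.125·0.48 + 1·0.0625·0.495 + 1·0.25·0.0671 = 0.2050125.

0.2050125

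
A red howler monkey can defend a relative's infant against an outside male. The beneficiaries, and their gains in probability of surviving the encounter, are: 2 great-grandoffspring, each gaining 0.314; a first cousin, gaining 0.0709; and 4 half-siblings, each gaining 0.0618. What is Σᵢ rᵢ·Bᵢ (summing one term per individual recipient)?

0.1491625

r to a great-grandoffspring = 0.125 (three parent–offspring links: r = (1/2)^3 = 1/8).
r to a first cousin = 0.125 (first cousins share one grandparent pair — two paths of length 4: r = 2·(1/2)^4 = 1/8).
r to a half-sibling = 0.25 (half-sibs share one parent — one path of length 2: r = (1/2)^2 = 1/4).
Summing one r·B term per recipient: 2·0.125·0.314 + 1·0.125·0.0709 + 4·0.25·0.0618 = 0.1491625.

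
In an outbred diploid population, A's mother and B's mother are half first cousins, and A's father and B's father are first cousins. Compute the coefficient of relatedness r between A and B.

0.046875

Independent pedigree routes through distinct common ancestors add.
A and B are related in two ways: half second cousins through their mothers (r = 1/64) and second cousins through their fathers (r = 1/32).
r = 1/64 + 1/32 = 3/64 = 0.046875.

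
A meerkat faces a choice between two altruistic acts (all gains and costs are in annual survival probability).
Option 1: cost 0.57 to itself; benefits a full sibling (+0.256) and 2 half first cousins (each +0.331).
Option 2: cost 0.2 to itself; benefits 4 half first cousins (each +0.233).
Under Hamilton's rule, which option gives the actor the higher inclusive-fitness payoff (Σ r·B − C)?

Option 2

Option 1: r to a full sibling = 0.5.
Option 1: r to a half first cousin = 0.0625.
Option 1: Σ r·B − C = (1·0.5·0.256 + 2·0.0625·0.331) − 0.57 = -0.400625.
Option 2: r to a half first cousin = 0.0625.
Option 2: Σ r·B − C = (4·0.0625·0.233) − 0.2 = -0.14175.
Option 2 has the higher net inclusive-fitness payoff.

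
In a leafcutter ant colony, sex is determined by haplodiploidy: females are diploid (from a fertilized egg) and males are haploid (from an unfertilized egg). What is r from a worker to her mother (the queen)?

0.5

One meiotic link between diploid queen and diploid daughter: r = 1/2.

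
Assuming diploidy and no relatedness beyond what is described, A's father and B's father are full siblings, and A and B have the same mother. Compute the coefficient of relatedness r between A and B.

0.375

Relatedness sums over independent paths through distinct common ancestors.
A and B are related in two ways: first cousins through their fathers (r = 1/8) and half-sibs through their shared mother (r = 1/4).
r = 1/8 + 1/4 = 3/8 = 0.375.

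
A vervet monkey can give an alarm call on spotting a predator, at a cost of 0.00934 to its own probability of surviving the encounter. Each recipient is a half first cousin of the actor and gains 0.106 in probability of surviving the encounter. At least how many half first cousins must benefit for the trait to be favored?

2

r to a half first cousin = 0.0625 (half first cousins share one grandparent — one path of length 4: r = (1/2)^4 = 1/16).
Hamilton's rule: n·r·B > C  ⇒  n > C/(r·B) = 0.00934/(0.0625·0.106) = 1.41.
The smallest integer exceeding 1.41 is 2.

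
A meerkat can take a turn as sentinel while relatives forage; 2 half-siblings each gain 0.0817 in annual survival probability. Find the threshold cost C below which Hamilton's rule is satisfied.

0.04085

r to a half-sibling = 0.25 (half-sibs share one parent — one path of length 2: r = (1/2)^2 = 1/4).
Hamilton's rule: n·r·B > C, so the trait is favored while C < n·r·B = 2·0.25·0.0817 = 0.04085.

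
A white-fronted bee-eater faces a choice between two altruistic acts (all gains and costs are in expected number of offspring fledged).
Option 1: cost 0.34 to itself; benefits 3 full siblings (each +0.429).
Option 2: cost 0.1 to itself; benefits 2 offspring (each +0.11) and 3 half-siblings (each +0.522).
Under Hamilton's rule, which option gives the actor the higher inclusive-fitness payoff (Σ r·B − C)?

Option 1: r to a full sibling = 0.5.
Option 1: Σ r·B − C = (3·0.5·0.429) − 0.34 = 0.3035.
Option 2: r to an offspring = 0.5.
Option 2: r to a half-sibling = 0.25.
Option 2: Σ r·B − C = (2·0.5·0.11 + 3·0.25·0.522) − 0.1 = 0.4015.
Option 2 has the higher net inclusive-fitness payoff.

Option 2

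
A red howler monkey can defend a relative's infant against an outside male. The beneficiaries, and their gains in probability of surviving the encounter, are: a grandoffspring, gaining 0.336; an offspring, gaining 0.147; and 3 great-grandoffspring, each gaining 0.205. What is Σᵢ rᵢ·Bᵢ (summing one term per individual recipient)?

0.234375

r to a grandoffspring = 0.25 (two parent–offspring links: r = (1/2)^2 = 1/4).
r to an offspring = 1/2 (one parent–offspring link: r = (1/2)^1 = 1/2).
r to a great-grandoffspring = 1/8 (three parent–offspring links: r = (1/2)^3 = 1/8).
Summing one r·B term per recipient: 1·0.25·0.336 + 1·0.5·0.147 + 3·0.125·0.205 = 0.234375.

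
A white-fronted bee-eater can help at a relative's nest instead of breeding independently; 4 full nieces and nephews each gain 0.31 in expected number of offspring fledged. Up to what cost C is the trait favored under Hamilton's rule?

r to a full niece or nephew = 1/4 (full aunt/uncle↔niece/nephew: two paths of length 3 through the shared grandparent pair: r = 2·(1/2)^3 = 1/4).
Hamilton's rule: n·r·B > C, so the trait is favored while C < n·r·B = 4·0.25·0.31 = 0.31.

0.31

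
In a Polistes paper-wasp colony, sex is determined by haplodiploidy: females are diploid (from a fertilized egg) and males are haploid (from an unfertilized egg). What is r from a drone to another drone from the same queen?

Haploid brothers each carry a random half of the queen's diploid genome, so on average they share half: r = 1/2.

0.5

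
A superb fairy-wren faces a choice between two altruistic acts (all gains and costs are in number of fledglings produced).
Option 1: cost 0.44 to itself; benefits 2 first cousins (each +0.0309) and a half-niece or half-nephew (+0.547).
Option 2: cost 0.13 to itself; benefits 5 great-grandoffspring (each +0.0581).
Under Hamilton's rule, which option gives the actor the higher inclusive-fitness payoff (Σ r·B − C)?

Option 2

Option 1: r to a first cousin = 0.125.
Option 1: r to a half-niece or half-nephew = 0.125.
Option 1: Σ r·B − C = (2·0.125·0.0309 + 1·0.125·0.547) − 0.44 = -0.3639.
Option 2: r to a great-grandoffspring = 0.125.
Option 2: Σ r·B − C = (5·0.125·0.0581) − 0.13 = -0.0936875.
Option 2 has the higher net inclusive-fitness payoff.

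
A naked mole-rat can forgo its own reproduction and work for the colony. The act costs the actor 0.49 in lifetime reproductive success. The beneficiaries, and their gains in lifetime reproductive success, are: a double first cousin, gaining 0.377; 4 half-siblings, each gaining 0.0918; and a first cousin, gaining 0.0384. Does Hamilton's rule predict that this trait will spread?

Hamilton's rule: the trait is favored when the sum of r·B over every recipient exceeds the actor's cost C.
r to a double first cousin = 0.25 (double first cousins share both grandparent pairs — four paths of length 4: r = 4·(1/2)^4 = 1/4).
r to a half-sibling = 0.25 (half-sibs share one parent — one path of length 2: r = (1/2)^2 = 1/4).
r to a first cousin = 1/8 (first cousins share one grandparent pair — two paths of length 4: r = 2·(1/2)^4 = 1/8).
Summing one r·B term per recipient: 1·0.25·0.377 + 4·0.25·0.0918 + 1·0.125·0.0384 = 0.19085.
0.19085 < 0.49: the indirect benefit is less than the cost.

No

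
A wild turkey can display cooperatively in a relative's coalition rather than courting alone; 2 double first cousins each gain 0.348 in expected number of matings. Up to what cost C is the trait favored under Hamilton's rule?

r to a double first cousin = 0.25 (double first cousins share both grandparent pairs — four paths of length 4: r = 4·(1/2)^4 = 1/4).
Hamilton's rule: n·r·B > C, so the trait is favored while C < n·r·B = 2·0.25·0.348 = 0.174.

0.174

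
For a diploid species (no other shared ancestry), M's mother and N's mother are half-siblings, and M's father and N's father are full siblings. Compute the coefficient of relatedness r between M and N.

0.1875

Independent pedigree routes through distinct common ancestors add.
M and N are related in two ways: half first cousins through their mothers (r = 1/16) and first cousins through their fathers (r = 1/8).
r = 1/16 + 1/8 = 3/16 = 0.1875.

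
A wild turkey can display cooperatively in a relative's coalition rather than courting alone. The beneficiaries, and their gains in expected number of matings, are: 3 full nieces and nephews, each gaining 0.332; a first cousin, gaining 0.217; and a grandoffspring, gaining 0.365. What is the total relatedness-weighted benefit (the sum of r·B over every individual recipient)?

0.367375

r to a full niece or nephew = 1/4 (full aunt/uncle↔niece/nephew: two paths of length 3 through the shared grandparent pair: r = 2·(1/2)^3 = 1/4).
r to a first cousin = 1/8 (first cousins share one grandparent pair — two paths of length 4: r = 2·(1/2)^4 = 1/8).
r to a grandoffspring = 0.25 (two parent–offspring links: r = (1/2)^2 = 1/4).
Summing one r·B term per recipient: 3·0.25·0.332 + 1·0.125·0.217 + 1·0.25·0.365 = 0.367375.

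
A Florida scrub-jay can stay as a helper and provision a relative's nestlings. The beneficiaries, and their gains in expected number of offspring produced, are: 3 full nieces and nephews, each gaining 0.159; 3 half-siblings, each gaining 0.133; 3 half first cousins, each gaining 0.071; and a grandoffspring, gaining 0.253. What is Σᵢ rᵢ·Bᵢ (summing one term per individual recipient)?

r to a full niece or nephew = 1/4 (full aunt/uncle↔niece/nephew: two paths of length 3 through the shared grandparent pair: r = 2·(1/2)^3 = 1/4).
r to a half-sibling = 1/4 (half-sibs share one parent — one path of length 2: r = (1/2)^2 = 1/4).
r to a half first cousin = 0.0625 (half first cousins share one grandparent — one path of length 4: r = (1/2)^4 = 1/16).
r to a grandoffspring = 1/4 (two parent–offspring links: r = (1/2)^2 = 1/4).
Summing one r·B term per recipient: 3·0.25·0.159 + 3·0.25·0.133 + 3·0.0625·0.071 + 1·0.25·0.253 = 0.2955625.

0.2955625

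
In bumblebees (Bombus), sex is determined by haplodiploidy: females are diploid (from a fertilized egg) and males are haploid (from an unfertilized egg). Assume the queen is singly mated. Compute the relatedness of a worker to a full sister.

0.75

Haplodiploid full sisters inherit their father's entire haploid genome identically (contributing 1/2) and on average half of their mother's contribution (1/2 · 1/2 = 1/4); r = 1/2 + 1/4 = 3/4.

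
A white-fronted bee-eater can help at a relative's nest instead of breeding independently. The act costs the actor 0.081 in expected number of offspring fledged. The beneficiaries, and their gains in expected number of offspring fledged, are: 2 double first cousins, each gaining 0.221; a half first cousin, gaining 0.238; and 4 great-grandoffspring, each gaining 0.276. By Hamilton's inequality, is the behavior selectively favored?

Hamilton's rule: the trait is favored when the sum of r·B over every recipient exceeds the actor's cost C.
r to a double first cousin = 0.25 (double first cousins share both grandparent pairs — four paths of length 4: r = 4·(1/2)^4 = 1/4).
r to a half first cousin = 1/16 (half first cousins share one grandparent — one path of length 4: r = (1/2)^4 = 1/16).
r to a great-grandoffspring = 0.125 (three parent–offspring links: r = (1/2)^3 = 1/8).
Summing one r·B term per recipient: 2·0.25·0.221 + 1·0.0625·0.238 + 4·0.125·0.276 = 0.263375.
0.263375 > 0.081: the indirect benefit exceeds the cost.

Yes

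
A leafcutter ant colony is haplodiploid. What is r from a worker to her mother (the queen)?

0.5

One meiotic link between diploid queen and diploid daughter: r = 1/2.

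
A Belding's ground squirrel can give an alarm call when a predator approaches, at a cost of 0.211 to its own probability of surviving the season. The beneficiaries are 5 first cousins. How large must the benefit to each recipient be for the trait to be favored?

r to a first cousin = 0.125 (first cousins share one grandparent pair — two paths of length 4: r = 2·(1/2)^4 = 1/8).
Hamilton's rule with n recipients of equal r: n·r·B > C, so B > C/(n·r) = 0.211/(5·0.125) = 0.3376.

0.3376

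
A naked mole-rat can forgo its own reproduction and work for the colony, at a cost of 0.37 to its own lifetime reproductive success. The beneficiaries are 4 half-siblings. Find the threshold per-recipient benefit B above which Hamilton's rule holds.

0.37

r to a half-sibling = 0.25 (half-sibs share one parent — one path of length 2: r = (1/2)^2 = 1/4).
Hamilton's rule with n recipients of equal r: n·r·B > C, so B > C/(n·r) = 0.37/(4·0.25) = 0.37.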